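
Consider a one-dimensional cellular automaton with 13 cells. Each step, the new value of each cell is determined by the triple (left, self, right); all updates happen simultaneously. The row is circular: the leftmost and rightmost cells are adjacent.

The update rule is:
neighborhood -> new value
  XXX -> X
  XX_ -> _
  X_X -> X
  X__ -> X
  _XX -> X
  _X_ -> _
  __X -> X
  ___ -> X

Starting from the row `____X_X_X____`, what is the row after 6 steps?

XXXX_X_X_XXXX
XXX_X_X_XXXXX
XX_X_X_XXXXXX
X_X_X_XXXXXXX
_X_X_XXXXXXXX
X_X_XXXXXXXX_

X_X_XXXXXXXX_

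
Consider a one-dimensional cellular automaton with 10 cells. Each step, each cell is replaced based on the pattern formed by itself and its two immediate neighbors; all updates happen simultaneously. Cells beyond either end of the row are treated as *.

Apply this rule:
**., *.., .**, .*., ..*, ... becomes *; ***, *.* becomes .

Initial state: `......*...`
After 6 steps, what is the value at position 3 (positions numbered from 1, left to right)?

.

**********
..........
**********  (repeats step 1; period 2)
step 6: ..........
position 3 holds .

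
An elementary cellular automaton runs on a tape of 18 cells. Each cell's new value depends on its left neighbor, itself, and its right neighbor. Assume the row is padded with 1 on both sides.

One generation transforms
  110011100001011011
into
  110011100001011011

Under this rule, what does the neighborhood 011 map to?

At position 4 the neighborhood is 011; the next row has 1 there.

1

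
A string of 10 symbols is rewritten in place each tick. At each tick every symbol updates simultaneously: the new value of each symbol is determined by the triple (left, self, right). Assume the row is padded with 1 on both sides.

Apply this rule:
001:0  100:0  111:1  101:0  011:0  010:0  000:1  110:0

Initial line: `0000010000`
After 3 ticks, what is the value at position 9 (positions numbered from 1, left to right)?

1

0111000110
0010010000
0000000110
position 9 holds 1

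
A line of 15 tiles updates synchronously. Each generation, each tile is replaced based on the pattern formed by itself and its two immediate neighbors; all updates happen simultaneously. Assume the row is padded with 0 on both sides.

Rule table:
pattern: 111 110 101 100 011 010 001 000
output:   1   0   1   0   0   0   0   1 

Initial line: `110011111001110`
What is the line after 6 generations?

000001110000100
111100100110001
011000000000100
000011111110001
111001111100100
010000111000001

010000111000001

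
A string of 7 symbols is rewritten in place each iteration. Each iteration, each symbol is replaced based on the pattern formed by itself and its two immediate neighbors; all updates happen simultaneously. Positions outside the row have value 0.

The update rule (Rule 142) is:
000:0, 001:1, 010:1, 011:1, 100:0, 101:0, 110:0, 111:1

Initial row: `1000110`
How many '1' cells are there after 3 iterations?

1001100
1011000
1010000
count of 1: 2

2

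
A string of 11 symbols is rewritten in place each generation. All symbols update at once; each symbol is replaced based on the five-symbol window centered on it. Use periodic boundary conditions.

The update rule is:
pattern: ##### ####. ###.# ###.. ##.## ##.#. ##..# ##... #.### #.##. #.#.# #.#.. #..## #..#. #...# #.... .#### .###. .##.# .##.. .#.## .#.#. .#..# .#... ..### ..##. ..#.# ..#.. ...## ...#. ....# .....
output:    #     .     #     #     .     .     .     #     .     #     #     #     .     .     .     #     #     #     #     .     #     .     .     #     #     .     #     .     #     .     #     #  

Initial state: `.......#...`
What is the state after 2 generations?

####.#..###

######..###
####.#..###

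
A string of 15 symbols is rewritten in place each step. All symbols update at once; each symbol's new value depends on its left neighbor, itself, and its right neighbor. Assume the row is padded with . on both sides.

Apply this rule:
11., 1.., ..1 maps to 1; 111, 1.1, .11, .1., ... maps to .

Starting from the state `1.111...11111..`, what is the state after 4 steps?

.1.1.1.1..11.1.

....11.1....11.
...1.1..1..1.11
..1...11.11...1
.1.1.1.1..11.1.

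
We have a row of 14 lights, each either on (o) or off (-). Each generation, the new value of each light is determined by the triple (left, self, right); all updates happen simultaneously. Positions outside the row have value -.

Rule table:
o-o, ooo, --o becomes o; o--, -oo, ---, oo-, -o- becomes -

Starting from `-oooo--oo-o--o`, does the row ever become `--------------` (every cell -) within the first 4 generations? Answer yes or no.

o-oo--o--o--o-
-o---o--o--o--
o---o--o--o---
---o--o--o----
generation 4 is ---o--o--o----, still not uniform -

no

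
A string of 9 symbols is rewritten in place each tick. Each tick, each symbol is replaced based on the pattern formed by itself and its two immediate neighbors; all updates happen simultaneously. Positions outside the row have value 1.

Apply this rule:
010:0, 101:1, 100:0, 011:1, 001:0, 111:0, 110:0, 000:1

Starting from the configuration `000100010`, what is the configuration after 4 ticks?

010001001
100100001
000001101
011101011

011101011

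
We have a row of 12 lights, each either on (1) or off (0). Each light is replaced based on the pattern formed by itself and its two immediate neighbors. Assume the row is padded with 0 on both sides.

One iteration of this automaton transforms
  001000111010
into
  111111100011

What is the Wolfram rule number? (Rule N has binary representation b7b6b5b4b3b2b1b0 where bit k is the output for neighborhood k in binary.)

31

position 7: 111 → 0  (bit 7 = 0)
position 8: 110 → 0  (bit 6 = 0)
position 9: 101 → 0  (bit 5 = 0)
position 3: 100 → 1  (bit 4 = 1)
position 6: 011 → 1  (bit 3 = 1)
position 2: 010 → 1  (bit 2 = 1)
position 1: 001 → 1  (bit 1 = 1)
position 0: 000 → 1  (bit 0 = 1)
bits b7..b0 = 00011111 = 31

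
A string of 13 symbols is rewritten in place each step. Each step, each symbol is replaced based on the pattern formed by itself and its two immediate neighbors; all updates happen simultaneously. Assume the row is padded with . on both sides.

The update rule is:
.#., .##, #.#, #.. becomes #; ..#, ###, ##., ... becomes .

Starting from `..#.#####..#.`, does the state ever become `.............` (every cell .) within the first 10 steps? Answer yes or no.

no

..###....#.##
..#..#...###.
..##.##..#..#
..#.##.#.##.#
..###.####.##
..#..##...##.
..##.#.#..#.#
..#.#####.###
..###....##..
..#..#...#.#.
step 10 is ..#..#...#.#., still not uniform .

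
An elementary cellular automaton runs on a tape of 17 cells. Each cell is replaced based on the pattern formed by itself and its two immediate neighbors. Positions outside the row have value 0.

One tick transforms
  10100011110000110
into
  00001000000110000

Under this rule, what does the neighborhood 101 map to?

0

At position 1 the neighborhood is 101; the next row has 0 there.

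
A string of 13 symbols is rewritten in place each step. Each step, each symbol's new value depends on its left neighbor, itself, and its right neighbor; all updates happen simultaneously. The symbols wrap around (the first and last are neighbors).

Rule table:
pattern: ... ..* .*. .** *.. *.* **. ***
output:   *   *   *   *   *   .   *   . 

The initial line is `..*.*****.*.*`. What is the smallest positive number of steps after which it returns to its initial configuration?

***.*...*.*.*
..*.*****.*.*

2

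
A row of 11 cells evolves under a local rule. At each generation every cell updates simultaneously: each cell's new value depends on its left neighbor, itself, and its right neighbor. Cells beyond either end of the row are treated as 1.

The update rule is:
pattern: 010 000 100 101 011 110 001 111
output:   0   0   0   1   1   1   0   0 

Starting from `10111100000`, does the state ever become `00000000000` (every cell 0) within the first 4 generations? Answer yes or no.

11100100000
00100000000
00000000000
all cells are 0 at generation 3

yes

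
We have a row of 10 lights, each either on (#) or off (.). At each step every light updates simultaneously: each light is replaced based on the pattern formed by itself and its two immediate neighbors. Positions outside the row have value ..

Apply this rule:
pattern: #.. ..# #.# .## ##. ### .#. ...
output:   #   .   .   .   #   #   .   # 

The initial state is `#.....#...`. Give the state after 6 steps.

#..#..####

.####..###
..####..##
#..####..#
.#..####..
..#..#####
#..#..####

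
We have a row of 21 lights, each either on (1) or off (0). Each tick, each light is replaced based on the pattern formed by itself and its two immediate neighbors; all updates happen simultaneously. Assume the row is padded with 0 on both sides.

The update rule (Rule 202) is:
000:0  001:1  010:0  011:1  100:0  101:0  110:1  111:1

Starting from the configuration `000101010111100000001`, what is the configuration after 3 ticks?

100000011111100001000

001000000111100000010
010000001111100000100
100000011111100001000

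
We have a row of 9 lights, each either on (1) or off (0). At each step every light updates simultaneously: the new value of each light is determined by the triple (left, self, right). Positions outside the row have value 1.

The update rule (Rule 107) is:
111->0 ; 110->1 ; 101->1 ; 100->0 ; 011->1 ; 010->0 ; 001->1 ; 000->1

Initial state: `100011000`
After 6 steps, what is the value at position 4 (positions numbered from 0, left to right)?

0

step 1: 101111011
step 2: 111001110
step 3: 001011011
step 4: 010111110
step 5: 101100011
step 6: 111101110
position 4 holds 0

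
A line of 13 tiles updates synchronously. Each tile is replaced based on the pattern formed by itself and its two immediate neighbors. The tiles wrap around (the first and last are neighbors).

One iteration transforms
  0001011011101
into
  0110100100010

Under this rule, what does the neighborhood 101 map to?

1

At position 4 the neighborhood is 101; the next row has 1 there.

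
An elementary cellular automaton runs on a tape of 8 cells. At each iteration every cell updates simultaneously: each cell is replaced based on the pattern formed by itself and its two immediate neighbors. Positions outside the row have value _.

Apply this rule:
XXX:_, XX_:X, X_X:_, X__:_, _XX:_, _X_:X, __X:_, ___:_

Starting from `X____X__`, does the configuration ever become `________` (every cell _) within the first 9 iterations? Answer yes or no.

no

iteration 1: X____X__  (fixed point — unchanged through iteration 9)
iteration 9 is X____X__, still not uniform _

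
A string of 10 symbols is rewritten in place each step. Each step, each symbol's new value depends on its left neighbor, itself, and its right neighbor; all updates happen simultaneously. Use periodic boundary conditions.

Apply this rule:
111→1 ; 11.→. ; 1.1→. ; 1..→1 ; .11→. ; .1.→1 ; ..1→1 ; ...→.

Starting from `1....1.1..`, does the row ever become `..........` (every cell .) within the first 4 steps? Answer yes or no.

no

11..11.111
1.11....11
....1..1.1
1..11111.1
step 4 is 1..11111.1, still not uniform .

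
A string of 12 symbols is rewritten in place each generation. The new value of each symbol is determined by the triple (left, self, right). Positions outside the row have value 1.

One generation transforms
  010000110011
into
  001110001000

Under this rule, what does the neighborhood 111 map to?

At position 11 the neighborhood is 111; the next row has 0 there.

0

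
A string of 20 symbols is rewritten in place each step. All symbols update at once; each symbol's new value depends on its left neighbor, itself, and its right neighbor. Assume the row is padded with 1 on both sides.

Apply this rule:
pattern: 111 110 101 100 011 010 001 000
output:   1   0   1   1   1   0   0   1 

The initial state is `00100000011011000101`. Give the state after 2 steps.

01011110101101101011

10011111010110110011
01011110101101101011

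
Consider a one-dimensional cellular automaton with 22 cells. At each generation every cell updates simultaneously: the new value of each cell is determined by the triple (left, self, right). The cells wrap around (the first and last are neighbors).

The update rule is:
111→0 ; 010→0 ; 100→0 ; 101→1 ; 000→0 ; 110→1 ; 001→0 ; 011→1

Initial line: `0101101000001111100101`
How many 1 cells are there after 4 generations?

1011110000001000100010
0110010000000000000001
1110000000000000000000
1010000000000000000000
count of 1: 2

2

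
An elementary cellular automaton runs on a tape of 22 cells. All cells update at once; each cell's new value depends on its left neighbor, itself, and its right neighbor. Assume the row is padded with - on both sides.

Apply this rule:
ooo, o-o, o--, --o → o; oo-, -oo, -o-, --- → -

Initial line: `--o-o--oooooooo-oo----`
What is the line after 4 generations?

o-o-o--o-o--o-o-oo-o-o

-o-o-oo-oooooo-o--o---
o-o-o--o-oooo-o-oo-o--
-o-o-oo-o-oo-o-o--o-o-
o-o-o--o-o--o-o-oo-o-o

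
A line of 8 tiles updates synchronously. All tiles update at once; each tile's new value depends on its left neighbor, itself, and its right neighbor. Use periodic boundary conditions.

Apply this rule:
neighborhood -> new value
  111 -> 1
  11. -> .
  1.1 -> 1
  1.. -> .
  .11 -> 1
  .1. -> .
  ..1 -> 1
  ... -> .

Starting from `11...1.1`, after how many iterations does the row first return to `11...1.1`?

1...1.11
...1.111
..1.111.
.1.111..
1.111...
.111...1
111...1.
11...1.1

8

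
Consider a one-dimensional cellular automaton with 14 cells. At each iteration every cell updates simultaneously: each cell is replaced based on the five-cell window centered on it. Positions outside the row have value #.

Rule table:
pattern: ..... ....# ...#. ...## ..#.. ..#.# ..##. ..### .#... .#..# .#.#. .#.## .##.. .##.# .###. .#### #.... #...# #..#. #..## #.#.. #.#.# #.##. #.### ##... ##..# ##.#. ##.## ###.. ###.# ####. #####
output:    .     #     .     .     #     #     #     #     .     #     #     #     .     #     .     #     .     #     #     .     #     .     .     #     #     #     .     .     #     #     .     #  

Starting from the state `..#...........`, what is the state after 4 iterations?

iteration 1: ###.........#.
iteration 2: #.##......#.##
iteration 3: #...#...#.####
iteration 4: ###.#.#.######

###.#.#.######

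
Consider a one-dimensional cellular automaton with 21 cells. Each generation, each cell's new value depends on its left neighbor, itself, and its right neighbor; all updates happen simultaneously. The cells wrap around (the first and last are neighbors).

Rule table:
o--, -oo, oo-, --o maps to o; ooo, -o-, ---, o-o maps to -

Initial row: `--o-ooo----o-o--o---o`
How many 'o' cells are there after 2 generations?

generation 1: oo--o-oo--o---oo-o-o-
generation 2: oooo--oooo-o-ooo-----
count of o: 12

12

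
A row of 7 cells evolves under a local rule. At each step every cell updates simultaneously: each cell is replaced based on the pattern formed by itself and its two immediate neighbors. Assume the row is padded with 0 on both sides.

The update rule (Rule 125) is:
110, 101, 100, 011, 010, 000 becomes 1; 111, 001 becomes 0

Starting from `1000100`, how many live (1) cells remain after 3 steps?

6

step 1: 1110111
step 2: 1011101
step 3: 1110111
count of 1: 6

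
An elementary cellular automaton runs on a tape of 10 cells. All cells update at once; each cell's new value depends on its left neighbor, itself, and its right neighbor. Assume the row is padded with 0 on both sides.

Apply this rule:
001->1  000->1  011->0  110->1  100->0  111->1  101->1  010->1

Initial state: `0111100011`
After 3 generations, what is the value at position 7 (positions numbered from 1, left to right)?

1

1011101101
1101110111
0110111011
position 7 holds 1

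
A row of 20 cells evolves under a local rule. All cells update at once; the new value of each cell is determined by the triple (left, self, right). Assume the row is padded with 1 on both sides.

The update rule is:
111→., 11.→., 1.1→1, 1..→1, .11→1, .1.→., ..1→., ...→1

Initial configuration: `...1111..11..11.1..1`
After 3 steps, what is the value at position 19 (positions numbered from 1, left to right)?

step 1: 11.1...1.1.1.1.1.1.1
step 2: ..1.11..1.1.1.1.1.11
step 3: 1..11.1..1.1.1.1.11.
position 19 holds 1

1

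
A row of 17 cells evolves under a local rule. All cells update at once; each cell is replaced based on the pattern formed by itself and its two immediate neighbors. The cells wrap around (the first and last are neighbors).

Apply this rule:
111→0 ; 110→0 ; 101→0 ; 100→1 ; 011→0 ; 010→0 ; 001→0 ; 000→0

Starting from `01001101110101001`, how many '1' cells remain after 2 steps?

2

00100000000000100
00010000000000010
count of 1: 2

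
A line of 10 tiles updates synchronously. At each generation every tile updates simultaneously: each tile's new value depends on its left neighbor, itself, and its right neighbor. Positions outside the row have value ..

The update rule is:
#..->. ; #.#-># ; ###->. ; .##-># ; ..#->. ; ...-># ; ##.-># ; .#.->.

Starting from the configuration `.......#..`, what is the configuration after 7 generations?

..##.#.#..

generation 1: ######...#
generation 2: #....#.#..
generation 3: ..##..#..#
generation 4: #.##......
generation 5: .###.#####
generation 6: .#.###...#
generation 7: ..##.#.#..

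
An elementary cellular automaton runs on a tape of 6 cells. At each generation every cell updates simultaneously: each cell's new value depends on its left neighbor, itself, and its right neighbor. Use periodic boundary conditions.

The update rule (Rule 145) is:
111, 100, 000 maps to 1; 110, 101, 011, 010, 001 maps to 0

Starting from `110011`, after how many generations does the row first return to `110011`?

generation 1: 101001
generation 2: 000100
generation 3: 110011

3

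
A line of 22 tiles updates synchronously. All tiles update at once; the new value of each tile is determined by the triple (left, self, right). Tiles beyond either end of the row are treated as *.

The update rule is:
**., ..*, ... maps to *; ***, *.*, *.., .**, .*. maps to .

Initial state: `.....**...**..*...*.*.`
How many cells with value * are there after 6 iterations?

15

.****.*.**.*.*..**....
....*....*.....*.*.***
.***..***..****.......
...*.*..*.*...*.******
.**....*....**........
..*.***..***.*.*******
count of *: 15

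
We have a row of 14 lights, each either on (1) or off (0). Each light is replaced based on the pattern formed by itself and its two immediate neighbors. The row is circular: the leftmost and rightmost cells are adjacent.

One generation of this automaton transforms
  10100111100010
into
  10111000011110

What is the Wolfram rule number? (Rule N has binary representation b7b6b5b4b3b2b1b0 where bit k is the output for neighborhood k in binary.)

position 6: 111 → 0  (bit 7 = 0)
position 8: 110 → 0  (bit 6 = 0)
position 1: 101 → 0  (bit 5 = 0)
position 3: 100 → 1  (bit 4 = 1)
position 5: 011 → 0  (bit 3 = 0)
position 0: 010 → 1  (bit 2 = 1)
position 4: 001 → 1  (bit 1 = 1)
position 10: 000 → 1  (bit 0 = 1)
bits b7..b0 = 00010111 = 23

23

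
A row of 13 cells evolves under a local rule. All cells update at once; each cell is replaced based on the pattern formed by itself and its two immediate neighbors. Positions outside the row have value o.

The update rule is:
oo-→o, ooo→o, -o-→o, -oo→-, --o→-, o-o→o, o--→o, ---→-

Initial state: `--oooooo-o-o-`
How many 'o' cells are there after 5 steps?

11

o--oooooooooo
oo--ooooooooo
ooo--oooooooo
oooo--ooooooo
ooooo--oooooo
count of o: 11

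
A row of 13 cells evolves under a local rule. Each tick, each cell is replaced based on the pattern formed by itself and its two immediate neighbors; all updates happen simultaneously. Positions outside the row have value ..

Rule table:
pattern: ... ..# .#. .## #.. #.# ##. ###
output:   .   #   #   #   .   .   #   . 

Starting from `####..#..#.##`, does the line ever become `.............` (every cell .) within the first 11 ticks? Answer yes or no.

#..#.##.##.##
#.##.##.##.##
#.##.##.##.##  (fixed point — unchanged through tick 11)
tick 11 is #.##.##.##.##, still not uniform .

no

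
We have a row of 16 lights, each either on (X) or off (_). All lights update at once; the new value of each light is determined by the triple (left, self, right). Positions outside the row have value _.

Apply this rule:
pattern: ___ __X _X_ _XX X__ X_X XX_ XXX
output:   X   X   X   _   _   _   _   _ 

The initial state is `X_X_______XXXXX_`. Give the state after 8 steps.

X_X___________XX

step 1: X_X_XXXXXX______
step 2: X_X________XXXXX
step 3: X_X_XXXXXXX_____
step 4: X_X_________XXXX
step 5: X_X_XXXXXXXX____
step 6: X_X__________XXX
step 7: X_X_XXXXXXXXX___
step 8: X_X___________XX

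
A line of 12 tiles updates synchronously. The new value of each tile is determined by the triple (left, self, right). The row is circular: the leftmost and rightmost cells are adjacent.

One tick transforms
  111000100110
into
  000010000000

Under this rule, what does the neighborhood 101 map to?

At position 11 the neighborhood is 101; the next row has 0 there.

0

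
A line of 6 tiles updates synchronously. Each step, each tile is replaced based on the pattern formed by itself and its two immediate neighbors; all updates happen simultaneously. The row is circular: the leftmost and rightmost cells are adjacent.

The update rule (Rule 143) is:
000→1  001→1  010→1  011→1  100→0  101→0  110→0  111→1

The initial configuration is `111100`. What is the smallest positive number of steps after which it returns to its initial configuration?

6

111001
110011
100111
001111
011110
111100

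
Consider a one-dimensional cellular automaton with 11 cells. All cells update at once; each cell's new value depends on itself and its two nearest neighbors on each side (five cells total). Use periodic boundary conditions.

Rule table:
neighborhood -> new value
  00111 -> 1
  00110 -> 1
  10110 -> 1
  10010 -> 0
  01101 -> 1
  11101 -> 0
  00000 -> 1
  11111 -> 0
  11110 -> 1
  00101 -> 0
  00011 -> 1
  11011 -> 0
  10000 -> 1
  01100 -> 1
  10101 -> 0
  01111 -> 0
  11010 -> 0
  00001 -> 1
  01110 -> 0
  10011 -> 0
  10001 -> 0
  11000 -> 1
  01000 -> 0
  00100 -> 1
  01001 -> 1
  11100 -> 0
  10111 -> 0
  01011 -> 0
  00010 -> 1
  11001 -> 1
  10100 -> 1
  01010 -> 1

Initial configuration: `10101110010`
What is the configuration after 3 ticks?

01000001001
11011111100
11000001010

11000001010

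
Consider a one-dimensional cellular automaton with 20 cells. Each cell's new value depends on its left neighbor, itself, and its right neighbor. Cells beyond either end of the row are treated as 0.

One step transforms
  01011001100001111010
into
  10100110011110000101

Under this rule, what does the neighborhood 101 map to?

1

At position 2 the neighborhood is 101; the next row has 1 there.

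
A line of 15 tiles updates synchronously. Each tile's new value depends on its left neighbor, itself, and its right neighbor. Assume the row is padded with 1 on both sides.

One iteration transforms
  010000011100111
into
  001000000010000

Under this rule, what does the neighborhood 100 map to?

1

At position 2 the neighborhood is 100; the next row has 1 there.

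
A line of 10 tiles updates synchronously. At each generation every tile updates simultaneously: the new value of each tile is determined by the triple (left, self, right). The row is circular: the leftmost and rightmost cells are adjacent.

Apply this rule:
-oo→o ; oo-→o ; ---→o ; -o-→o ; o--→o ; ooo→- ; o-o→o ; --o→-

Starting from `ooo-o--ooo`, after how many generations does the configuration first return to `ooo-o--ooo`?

10

generation 1: --oooo-o--
generation 2: o-o--ooooo
generation 3: oooo-o----
generation 4: o--oooooo-
generation 5: oo-o----oo
generation 6: -oooooo-o-
generation 7: -o----oooo
generation 8: ooooo-o--o
generation 9: ----oooo-o
generation 10: ooo-o--ooo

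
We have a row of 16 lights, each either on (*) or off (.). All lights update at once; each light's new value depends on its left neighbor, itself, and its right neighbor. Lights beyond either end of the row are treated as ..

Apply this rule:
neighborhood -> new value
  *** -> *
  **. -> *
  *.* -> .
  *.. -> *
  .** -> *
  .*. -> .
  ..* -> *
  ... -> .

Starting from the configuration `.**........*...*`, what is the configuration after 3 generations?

******..*.*...*.

generation 1: ****......*.*.*.
generation 2: *****....*.....*
generation 3: ******..*.*...*.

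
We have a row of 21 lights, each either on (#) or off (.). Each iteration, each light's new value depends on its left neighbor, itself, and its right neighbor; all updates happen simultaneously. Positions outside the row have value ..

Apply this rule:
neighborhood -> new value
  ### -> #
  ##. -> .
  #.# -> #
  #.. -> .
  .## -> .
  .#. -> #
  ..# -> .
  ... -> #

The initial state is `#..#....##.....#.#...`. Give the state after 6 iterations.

..###.#.##.##..#.##.#

iteration 1: #..#.##....###.###.##
iteration 2: #..##...##..#.#.#.#..
iteration 3: #.....#.....#######.#
iteration 4: #.###.#.###..#####.##
iteration 5: ##.#.###.#....###.#..
iteration 6: ..###.#.##.##..#.##.#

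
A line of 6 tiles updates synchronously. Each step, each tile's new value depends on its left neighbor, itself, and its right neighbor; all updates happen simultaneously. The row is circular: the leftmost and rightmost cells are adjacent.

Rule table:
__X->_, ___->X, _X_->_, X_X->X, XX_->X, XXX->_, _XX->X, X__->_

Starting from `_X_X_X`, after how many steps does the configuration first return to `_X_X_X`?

2

step 1: X_X_X_
step 2: _X_X_X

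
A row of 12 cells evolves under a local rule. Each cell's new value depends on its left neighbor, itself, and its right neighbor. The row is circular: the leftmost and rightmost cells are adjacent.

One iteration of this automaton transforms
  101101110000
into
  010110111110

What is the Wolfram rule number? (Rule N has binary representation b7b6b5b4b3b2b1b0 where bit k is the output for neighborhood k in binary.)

241

position 6: 111 → 1  (bit 7 = 1)
position 3: 110 → 1  (bit 6 = 1)
position 1: 101 → 1  (bit 5 = 1)
position 8: 100 → 1  (bit 4 = 1)
position 2: 011 → 0  (bit 3 = 0)
position 0: 010 → 0  (bit 2 = 0)
position 11: 001 → 0  (bit 1 = 0)
position 9: 000 → 1  (bit 0 = 1)
bits b7..b0 = 11110001 = 241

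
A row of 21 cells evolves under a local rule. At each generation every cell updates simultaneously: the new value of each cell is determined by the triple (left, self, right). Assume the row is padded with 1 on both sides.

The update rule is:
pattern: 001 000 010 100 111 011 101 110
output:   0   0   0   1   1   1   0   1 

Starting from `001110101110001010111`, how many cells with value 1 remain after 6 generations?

18

101110001111000000111
101111001111100000111
101111101111110000111
101111101111111000111
101111101111111100111
101111101111111110111
count of 1: 18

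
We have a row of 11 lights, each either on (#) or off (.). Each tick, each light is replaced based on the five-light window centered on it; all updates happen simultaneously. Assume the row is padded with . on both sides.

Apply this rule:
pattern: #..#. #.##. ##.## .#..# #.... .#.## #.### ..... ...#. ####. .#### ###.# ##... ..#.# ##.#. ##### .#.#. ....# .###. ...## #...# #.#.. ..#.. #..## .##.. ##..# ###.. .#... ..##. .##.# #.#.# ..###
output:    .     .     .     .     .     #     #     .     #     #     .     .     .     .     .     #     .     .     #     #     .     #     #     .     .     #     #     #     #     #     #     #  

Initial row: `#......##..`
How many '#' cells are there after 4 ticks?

3

##....##...
#....##....
##..##.....
#.#.#......
count of #: 3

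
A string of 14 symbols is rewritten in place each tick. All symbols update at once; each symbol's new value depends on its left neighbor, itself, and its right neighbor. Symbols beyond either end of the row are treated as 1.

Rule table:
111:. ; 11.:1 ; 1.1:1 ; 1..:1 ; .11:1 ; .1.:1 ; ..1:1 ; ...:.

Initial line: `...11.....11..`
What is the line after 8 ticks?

1..111111111..

1.1111...11111
111..11.11....
..111111111..1
111.......1111
..11.....11...
11111...1111.1
....11.11..111
1..111111111..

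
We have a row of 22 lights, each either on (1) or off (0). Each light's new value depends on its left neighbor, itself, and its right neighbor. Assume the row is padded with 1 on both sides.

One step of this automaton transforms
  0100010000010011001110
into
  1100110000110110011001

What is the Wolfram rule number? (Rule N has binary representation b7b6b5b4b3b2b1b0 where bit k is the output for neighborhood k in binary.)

46

position 19: 111 → 0  (bit 7 = 0)
position 15: 110 → 0  (bit 6 = 0)
position 0: 101 → 1  (bit 5 = 1)
position 2: 100 → 0  (bit 4 = 0)
position 14: 011 → 1  (bit 3 = 1)
position 1: 010 → 1  (bit 2 = 1)
position 4: 001 → 1  (bit 1 = 1)
position 3: 000 → 0  (bit 0 = 0)
bits b7..b0 = 00101110 = 46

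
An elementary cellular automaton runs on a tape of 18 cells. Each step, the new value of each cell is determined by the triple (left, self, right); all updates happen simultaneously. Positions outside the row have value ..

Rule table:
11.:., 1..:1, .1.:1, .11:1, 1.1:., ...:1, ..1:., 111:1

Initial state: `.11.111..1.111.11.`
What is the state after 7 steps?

.1..11.1.1.11..1.1
.11.1..1.1.1.1.1.1
.1..11.1.1.1.1.1.1
.11.1..1.1.1.1.1.1  (repeats step 2; period 2)
step 7: .1..11.1.1.1.1.1.1

.1..11.1.1.1.1.1.1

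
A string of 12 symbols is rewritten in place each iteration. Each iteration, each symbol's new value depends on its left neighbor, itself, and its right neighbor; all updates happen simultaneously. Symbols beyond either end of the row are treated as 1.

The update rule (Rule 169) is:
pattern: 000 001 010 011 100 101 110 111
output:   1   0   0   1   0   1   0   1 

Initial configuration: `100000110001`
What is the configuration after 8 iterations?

001110100101
001101000011
001010011011
000100010111
010001001111
100100001111
000001101111
011101011111

011101011111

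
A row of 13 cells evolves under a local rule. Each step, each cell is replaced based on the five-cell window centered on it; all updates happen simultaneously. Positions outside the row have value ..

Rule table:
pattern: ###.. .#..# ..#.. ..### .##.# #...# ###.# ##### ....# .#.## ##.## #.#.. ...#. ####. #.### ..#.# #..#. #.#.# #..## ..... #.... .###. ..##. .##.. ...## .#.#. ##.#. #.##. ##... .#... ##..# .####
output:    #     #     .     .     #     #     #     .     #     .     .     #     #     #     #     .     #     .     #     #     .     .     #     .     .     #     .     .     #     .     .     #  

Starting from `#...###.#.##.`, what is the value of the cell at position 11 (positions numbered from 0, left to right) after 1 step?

step 1: ..#...#.....#
position 11 holds .

.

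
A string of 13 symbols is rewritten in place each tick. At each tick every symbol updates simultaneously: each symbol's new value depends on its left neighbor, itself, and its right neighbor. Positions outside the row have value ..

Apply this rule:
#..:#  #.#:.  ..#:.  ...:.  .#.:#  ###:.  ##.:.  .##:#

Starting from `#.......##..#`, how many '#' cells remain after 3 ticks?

##......#.#.#
#.#.....#.#.#
#.##....#.#.#
count of #: 6

6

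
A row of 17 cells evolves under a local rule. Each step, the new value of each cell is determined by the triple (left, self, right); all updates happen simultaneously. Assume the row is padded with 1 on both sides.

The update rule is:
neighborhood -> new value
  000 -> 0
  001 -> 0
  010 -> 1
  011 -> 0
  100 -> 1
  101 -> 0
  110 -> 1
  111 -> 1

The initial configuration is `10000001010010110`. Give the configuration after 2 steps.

step 1: 11000001011010010
step 2: 11100001001011010

11100001001011010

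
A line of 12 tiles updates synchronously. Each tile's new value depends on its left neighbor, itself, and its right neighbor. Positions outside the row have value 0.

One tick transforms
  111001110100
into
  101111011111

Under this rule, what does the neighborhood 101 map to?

At position 8 the neighborhood is 101; the next row has 1 there.

1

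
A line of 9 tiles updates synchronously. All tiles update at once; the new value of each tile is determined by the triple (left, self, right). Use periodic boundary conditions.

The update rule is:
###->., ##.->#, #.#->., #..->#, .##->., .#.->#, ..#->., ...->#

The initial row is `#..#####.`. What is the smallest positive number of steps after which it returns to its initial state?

18

step 1: ##.....#.
step 2: .#####.#.
step 3: .....#.##
step 4: ####.#..#
step 5: ...#.##..
step 6: ##.#..###
step 7: .#.##....
step 8: .#..#####
step 9: .##.....#
step 10: ..#####.#
step 11: #.....#.#
step 12: #####.#..
step 13: ....#.##.
step 14: ###.#..##
step 15: ..#.##...
step 16: #.#..####
step 17: #.##.....
step 18: #..#####.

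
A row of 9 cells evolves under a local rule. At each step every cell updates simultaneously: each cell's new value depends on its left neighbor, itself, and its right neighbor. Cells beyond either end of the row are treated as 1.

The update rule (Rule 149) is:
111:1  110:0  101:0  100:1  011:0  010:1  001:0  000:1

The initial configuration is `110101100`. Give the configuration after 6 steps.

100100010
010111010
010010010
011011010
000000010
111111010

111111010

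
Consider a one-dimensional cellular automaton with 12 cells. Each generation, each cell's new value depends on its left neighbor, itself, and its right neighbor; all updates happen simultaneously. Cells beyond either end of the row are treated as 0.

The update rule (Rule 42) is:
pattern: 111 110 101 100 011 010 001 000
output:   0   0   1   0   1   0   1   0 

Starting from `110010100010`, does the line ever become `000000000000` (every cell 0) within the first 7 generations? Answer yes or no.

no

100101000100
001010001000
010100010000
101000100000
010001000000
100010000000
000100000000
generation 7 is 000100000000, still not uniform 0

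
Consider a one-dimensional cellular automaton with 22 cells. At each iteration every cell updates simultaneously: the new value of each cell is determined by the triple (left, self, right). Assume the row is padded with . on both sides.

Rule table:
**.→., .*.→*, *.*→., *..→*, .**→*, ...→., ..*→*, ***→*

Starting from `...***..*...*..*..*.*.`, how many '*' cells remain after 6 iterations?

15

iteration 1: ..***.****.********.**
iteration 2: .***..***..*******..*.
iteration 3: ***.****.********.****
iteration 4: **..***..*******..***.
iteration 5: *.****.********.****.*
iteration 6: *.***..*******..***..*
count of *: 15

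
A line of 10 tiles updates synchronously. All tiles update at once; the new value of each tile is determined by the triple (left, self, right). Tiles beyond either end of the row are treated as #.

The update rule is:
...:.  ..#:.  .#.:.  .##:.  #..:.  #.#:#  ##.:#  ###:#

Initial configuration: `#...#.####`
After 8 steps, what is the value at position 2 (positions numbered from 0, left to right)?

.

#....#.###
#.....#.##
#......#.#
#.......#.
#........#
#.........
#.........  (fixed point — unchanged through step 8)
position 2 holds .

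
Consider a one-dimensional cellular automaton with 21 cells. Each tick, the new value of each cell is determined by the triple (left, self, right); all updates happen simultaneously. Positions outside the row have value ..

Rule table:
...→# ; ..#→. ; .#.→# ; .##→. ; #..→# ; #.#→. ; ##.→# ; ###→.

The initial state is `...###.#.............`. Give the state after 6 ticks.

.#..............#.#.#

tick 1: ##...#.##############
tick 2: .###.#..............#
tick 3: ...#.##############.#
tick 4: ##.#..............#.#
tick 5: .#.##############.#.#
tick 6: .#..............#.#.#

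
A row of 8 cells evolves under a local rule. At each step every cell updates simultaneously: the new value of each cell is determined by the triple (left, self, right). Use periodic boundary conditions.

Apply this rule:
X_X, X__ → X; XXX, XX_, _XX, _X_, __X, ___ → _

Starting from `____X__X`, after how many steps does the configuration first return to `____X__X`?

X____X__
_X____X_
__X____X
X__X____
_X__X___
__X__X__
___X__X_
____X__X

8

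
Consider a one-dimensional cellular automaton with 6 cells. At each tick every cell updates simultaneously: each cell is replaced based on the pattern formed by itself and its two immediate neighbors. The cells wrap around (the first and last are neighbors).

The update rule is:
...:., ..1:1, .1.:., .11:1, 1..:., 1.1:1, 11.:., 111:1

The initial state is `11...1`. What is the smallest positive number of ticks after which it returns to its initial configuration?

6

1...11
...111
..111.
.111..
111...
11...1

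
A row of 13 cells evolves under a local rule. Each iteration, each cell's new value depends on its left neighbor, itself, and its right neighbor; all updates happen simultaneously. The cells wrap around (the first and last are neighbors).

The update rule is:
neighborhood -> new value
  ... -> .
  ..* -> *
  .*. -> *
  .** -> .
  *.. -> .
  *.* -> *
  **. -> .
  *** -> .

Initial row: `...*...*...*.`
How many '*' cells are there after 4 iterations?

iteration 1: ..**..**..**.
iteration 2: .*...*...*...
iteration 3: **..**..**...
iteration 4: ...*...*....*
count of *: 3

3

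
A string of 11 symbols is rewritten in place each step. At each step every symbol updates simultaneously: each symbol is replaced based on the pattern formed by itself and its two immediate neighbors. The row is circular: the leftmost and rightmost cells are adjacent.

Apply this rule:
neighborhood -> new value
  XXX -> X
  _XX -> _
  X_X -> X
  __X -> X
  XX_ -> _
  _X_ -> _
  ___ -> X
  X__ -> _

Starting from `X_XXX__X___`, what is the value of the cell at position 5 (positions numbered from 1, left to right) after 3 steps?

step 1: _X_X__X__XX
step 2: X_X__X__X__
step 3: _X__X__X__X
position 5 holds X

X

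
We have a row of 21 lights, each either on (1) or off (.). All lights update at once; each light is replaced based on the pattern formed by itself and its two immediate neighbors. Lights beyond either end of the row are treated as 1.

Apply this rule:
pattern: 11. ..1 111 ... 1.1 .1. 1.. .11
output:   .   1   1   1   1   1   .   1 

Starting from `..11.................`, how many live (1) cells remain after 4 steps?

19

.11..1111111111111111
11..11111111111111111
1..111111111111111111
..1111111111111111111
count of 1: 19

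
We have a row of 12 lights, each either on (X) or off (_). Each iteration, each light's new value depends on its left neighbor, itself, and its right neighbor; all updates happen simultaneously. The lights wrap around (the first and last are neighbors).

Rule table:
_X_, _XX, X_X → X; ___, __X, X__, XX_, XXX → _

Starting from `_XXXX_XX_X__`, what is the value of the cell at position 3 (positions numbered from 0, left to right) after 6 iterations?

_X___XX_XX__
_X___X_XX___
_X___XXX____
_X___X______
_X___X______  (fixed point — unchanged through iteration 6)
position 3 holds _

_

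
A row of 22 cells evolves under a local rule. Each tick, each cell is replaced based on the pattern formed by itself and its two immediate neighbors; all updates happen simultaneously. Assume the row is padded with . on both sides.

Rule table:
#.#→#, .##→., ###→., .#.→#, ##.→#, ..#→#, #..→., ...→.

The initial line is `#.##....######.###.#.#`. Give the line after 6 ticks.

##.#...#.....##..#####
.###..##....#.#.#....#
#..#.#.#...######...##
#.######..#.....#..#.#
##.....#.##....##.####
.#....###.#...#.##...#

.#....###.#...#.##...#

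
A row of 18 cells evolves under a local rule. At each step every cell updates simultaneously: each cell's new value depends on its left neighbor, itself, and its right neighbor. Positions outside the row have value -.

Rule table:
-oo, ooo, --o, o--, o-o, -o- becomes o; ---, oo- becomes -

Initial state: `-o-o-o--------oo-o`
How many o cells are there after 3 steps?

ooooooo------oo-oo
oooooo-o----oo-oo-
ooooo-ooo--oo-oo-o
count of o: 13

13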